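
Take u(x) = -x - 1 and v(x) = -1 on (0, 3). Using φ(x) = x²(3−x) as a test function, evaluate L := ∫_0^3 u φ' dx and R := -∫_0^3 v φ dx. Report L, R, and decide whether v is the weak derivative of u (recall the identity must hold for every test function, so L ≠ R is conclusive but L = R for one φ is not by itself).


LHS = 27/4, RHS = 27/4. Yes, v = u' weakly.

u(x) = -x - 1, classical derivative u'(x) = -1.
φ(x) = x²(3−x), so φ'(x) = 3*x*(2 - x).
Note φ(0) = φ(3) = 0, so the boundary term u·φ vanishes.
LHS = ∫_0^3 u(x) φ'(x) dx = ∫_0^3 (3*x^3 - 3*x^2 - 6*x) dx. Term by term:
  ∫_0^3 3*x^3 dx = 243/4;  ∫_0^3 -3*x^2 dx = -27;  ∫_0^3 -6*x dx = -27.
Sum: 243/4 − 27 − 27 = 27/4.
So LHS = 27/4.
∫_0^3 v(x) φ(x) dx = ∫_0^3 (x^3 - 3*x^2) dx. Term by term:
  ∫_0^3 x^3 dx = 81/4;  ∫_0^3 -3*x^2 dx = -27.
Sum: 81/4 − 27 = -27/4.
So RHS = -∫_0^3 v(x) φ(x) dx = 27/4.
LHS = RHS, so the identity holds for this test φ.
Moreover u is smooth here and v(x) = u'(x) = -1 pointwise, so the identity holds for every test function. Hence v is the weak derivative of u.


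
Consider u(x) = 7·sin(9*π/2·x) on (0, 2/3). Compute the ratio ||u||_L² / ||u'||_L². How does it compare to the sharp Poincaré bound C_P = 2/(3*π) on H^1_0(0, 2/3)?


||u||_L² / ||u'||_L² = 2/(9*π) < C_P = 2/(3*π).

u(x) = 7·sin(9*π/2·x), so u'(x) = 63*π*cos(9*π*x/2)/2.
Writing u(x) = A·sin(kπx/L) with A = 7 and k = 3, use ∫_0^L sin²(kπx/L) dx = L/2 and ∫_0^L cos²(kπx/L) dx = L/2.
u² = 49·sin²(9*π/2·x) and (u')² = 3969*π^2/4·cos²(9*π/2·x), and each of sin², cos² integrates to L/2 = 1/3 over (0, 2/3).
∫_0^2/3 u² dx = 49/3, so ||u||_L² = 7*sqrt(3)/3.
∫_0^2/3 (u')² dx = 1323*π^2/4, so ||u'||_L² = 21*sqrt(3)*π/2.
Ratio ||u||_L² / ||u'||_L² = 2/(9*π).
Sharp Poincaré constant on H^1_0(0, 2/3) is C_P = L/π = 2/(3*π), achieved by sin(3*π/2·x).
This is the k = 3 harmonic; the ratio L/(kπ) is strictly less than C_P = L/π, consistent with the sharp inequality ||u||_L² ≤ C_P ||u'||_L².


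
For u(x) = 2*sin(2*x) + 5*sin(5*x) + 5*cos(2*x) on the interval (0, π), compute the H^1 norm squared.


||u||_{H^1(0,π)}^2 = 2500/21 + 795*π/2

u'(x) = -10*sin(2*x) + 4*cos(2*x) + 25*cos(5*x).
Expand u² and (u')² and integrate term by term on (0, π), using: for integers n ≥ 1, ∫_0^π sin²(nx) dx = ∫_0^π cos²(nx) dx = π/2; for n ≠ n', ∫_0^π sin(nx)sin(n'x) dx = ∫_0^π cos(nx)cos(n'x) dx = 0; and by product-to-sum, ∫_0^π sin(nx)cos(n'x) dx = ½∫_0^π [sin((n+n')x) + sin((n−n')x)] dx, which is 0 when n+n' is even and 2n/(n²−n'²) when n+n' is odd (it need not vanish on (0, π)).
  u² squared terms: (2)²·∫sin(2x)² dx = 4·π/2 = 2*π;  (5)²·∫cos(2x)² dx = 25·π/2 = 25*π/2;  (5)²·∫sin(5x)² dx = 25·π/2 = 25*π/2.
  u² cross terms: 2·(2)·(5)·∫sin(2x)·cos(2x) dx = 20·(0) = 0;  2·(2)·(5)·∫sin(2x)·sin(5x) dx = 20·(0) = 0;  2·(5)·(5)·∫cos(2x)·sin(5x) dx = 50·(10/21) = 500/21.
  So ∫_0^π u² dx = 2*π + 25*π/2 + 25*π/2 + 0 + 0 + 500/21 = 500/21 + 27*π.
  (u')² squared terms: (-10)²·∫sin(2x)² dx = 100·π/2 = 50*π;  (4)²·∫cos(2x)² dx = 16·π/2 = 8*π;  (25)²·∫cos(5x)² dx = 625·π/2 = 625*π/2.
  (u')² cross terms: 2·(-10)·(4)·∫sin(2x)·cos(2x) dx = -80·(0) = 0;  2·(-10)·(25)·∫sin(2x)·cos(5x) dx = -500·(-4/21) = 2000/21;  2·(4)·(25)·∫cos(2x)·cos(5x) dx = 200·(0) = 0.
  So ∫_0^π (u')² dx = 50*π + 8*π + 625*π/2 + 0 + 2000/21 + 0 = 2000/21 + 741*π/2.
||u||_{H^1}^2 = (500/21 + 27*π) + (2000/21 + 741*π/2) = 2500/21 + 795*π/2.


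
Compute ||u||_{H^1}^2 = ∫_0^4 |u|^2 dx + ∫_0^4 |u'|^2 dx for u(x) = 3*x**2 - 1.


||u||_{H^1}^2 = 12436/5

The H^1 norm (squared) on an interval (0, L) is
  ||u||_{H^1}^2 = ∫_0^L u(x)^2 dx + ∫_0^L u'(x)^2 dx.
Compute u'(x) = 6*x.
Then u(x)^2 = 9*x**4 - 6*x**2 + 1 and u'(x)^2 = 36*x**2.
Integrate each monomial from 0 to 4 using ∫_0^4 c·x^n dx = c·4^(n+1)/(n+1):
  ∫_0^4 u(x)^2 dx = ∫_0^4 (9*x^4 - 6*x^2 + 1) dx. Term by term:
    ∫_0^4 9*x^4 dx = 9216/5;  ∫_0^4 -6*x^2 dx = -128;  ∫_0^4 1 dx = 4.
  Sum: 9216/5 − 128 + 4 = 8596/5.
  ∫_0^4 u'(x)^2 dx = ∫_0^4 (36*x^2) dx. Term by term:
    ∫_0^4 36*x^2 dx = 768.
Adding: ||u||_{H^1}^2 = 8596/5 + 768 = 12436/5.


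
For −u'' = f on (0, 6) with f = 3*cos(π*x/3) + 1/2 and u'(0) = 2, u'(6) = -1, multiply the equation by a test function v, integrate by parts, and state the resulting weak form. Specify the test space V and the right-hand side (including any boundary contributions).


V = H^1(0, 6) (v unrestricted at boundary; u is determined up to an additive constant); weak form: ∫_0^6 u'v' dx = ∫_0^6 (3*cos(π*x/3) + 1/2) v dx − v(6) − 2·v(0) for all v ∈ V.

Multiply both sides by a test function v and integrate from 0 to 6:
  ∫_0^6 −u''(x) v(x) dx = ∫_0^6 f(x) v(x) dx.
Integrate the LHS by parts once:
  ∫_0^6 −u'' v dx = −[u'(x) v(x)]_0^6 + ∫_0^6 u'(x) v'(x) dx.
Thus ∫_0^6 u'(x) v'(x) dx = ∫_0^6 f(x) v(x) dx + [u'(x) v(x)]_0^6.
Choose V so that boundary terms are either known or forced to vanish.
u has inhomogeneous Neumann u'(0) = 2, u'(6) = -1. [u' v]_0^6 = (-1)·v(6) − (2)·v(0) = − v(6) − 2·v(0). Take V = H^1(0, 6); boundary term becomes part of RHS.
Weak formulation: find u (satisfying any essential BC) such that ∫_0^6 u'(x) v'(x) dx = ∫_0^6 f v dx − v(6) − 2·v(0) for all v ∈ V (Neumann data are natural BCs: they enter the RHS as boundary terms).
Substituting f(x) = 3*cos(π*x/3) + 1/2, the right-hand side is ∫_0^6 (3*cos(π*x/3) + 1/2) v dx − v(6) − 2·v(0).
Compatibility check (pure Neumann): taking v ≡ 1 ∈ V gives 0 = ∫_0^6 f dx + (-1) − (2), i.e. ∫_0^6 f dx must equal u'(0) − u'(6) = 3. Indeed ∫_0^6 (3*cos(π*x/3) + 1/2) dx = 3, so the data are compatible. The solution is then unique only up to an additive constant (fix it e.g. by requiring ∫_0^6 u dx = 0).


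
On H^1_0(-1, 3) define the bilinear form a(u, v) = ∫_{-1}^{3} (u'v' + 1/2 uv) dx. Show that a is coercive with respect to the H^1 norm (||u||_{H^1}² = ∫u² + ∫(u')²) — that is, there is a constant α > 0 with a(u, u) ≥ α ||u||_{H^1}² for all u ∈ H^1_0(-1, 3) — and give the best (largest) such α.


α = (8 + π^2)/(π^2 + 16)

Coercivity of a(·,·) on H^1_0(-1, 3) means a(u, u) ≥ α ||u||_{H^1}² for every u ∈ H^1_0.
The interval has length L = 4, and Poincaré/coercivity depend only on L. Here a(u, u) = ∫(u')² + (1/2)·∫u².
Here 0 < c = 1/2 < 1. The condition a(u,u) ≥ α||u||_{H^1}² reads (1−α)∫(u')² ≥ (α−c)∫u². Any admissible α is ≤ 1 (rapidly oscillating u have ∫u²/∫(u')² → 0), and α = 1 would force 0 ≥ (1−c)∫u², impossible since c < 1; so 1−α > 0. By the sharp Poincaré inequality on H^1_0 of an interval of length L, ∫(u')² ≥ (π/L)²∫u² with equality for the first sine mode sin(π(x−x₀)/L) (x₀ the left endpoint), so the inequality holds for all u iff (1−α)(π/L)² ≥ α − c, i.e. α ≤ ((π/L)² + c)/((π/L)² + 1) = (1 + c(L/π)²)/(1 + (L/π)²). With (π/L)² = π^2/16 and c = 1/2, the largest admissible constant is α = ((π/L)² + c)/((π/L)² + 1).
Simplifying, α = (8 + π^2)/(π^2 + 16).


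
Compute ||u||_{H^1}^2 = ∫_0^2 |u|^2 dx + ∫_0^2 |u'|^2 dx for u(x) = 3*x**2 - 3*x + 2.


||u||_{H^1}^2 = 338/5

The H^1 norm (squared) on an interval (0, L) is
  ||u||_{H^1}^2 = ∫_0^L u(x)^2 dx + ∫_0^L u'(x)^2 dx.
Compute u'(x) = 6*x - 3.
Then u(x)^2 = 9*x**4 - 18*x**3 + 21*x**2 - 12*x + 4 and u'(x)^2 = 36*x**2 - 36*x + 9.
Integrate each monomial from 0 to 2 using ∫_0^2 c·x^n dx = c·2^(n+1)/(n+1):
  ∫_0^2 u(x)^2 dx = ∫_0^2 (9*x^4 - 18*x^3 + 21*x^2 - 12*x + 4) dx. Term by term:
    ∫_0^2 9*x^4 dx = 288/5;  ∫_0^2 -18*x^3 dx = -72;  ∫_0^2 21*x^2 dx = 56;
    ∫_0^2 -12*x dx = -24;  ∫_0^2 4 dx = 8.
  Sum: 288/5 − 72 + 56 − 24 + 8 = 128/5.
  ∫_0^2 u'(x)^2 dx = ∫_0^2 (36*x^2 - 36*x + 9) dx. Term by term:
    ∫_0^2 36*x^2 dx = 96;  ∫_0^2 -36*x dx = -72;  ∫_0^2 9 dx = 18.
  Sum: 96 − 72 + 18 = 42.
Adding: ||u||_{H^1}^2 = 128/5 + 42 = 338/5.


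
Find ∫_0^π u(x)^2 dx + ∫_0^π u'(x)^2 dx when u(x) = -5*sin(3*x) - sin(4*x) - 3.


||u||_{H^1(0,π)}^2 = 20 + 285*π/2

u'(x) = -15*cos(3*x) - 4*cos(4*x).
Expand u² and (u')² and integrate term by term on (0, π), using: for integers n ≥ 1, ∫_0^π sin²(nx) dx = ∫_0^π cos²(nx) dx = π/2; for n ≠ n', ∫_0^π sin(nx)sin(n'x) dx = ∫_0^π cos(nx)cos(n'x) dx = 0; and by product-to-sum, ∫_0^π sin(nx)cos(n'x) dx = ½∫_0^π [sin((n+n')x) + sin((n−n')x)] dx, which is 0 when n+n' is even and 2n/(n²−n'²) when n+n' is odd (it need not vanish on (0, π)). For the constant mode: ∫_0^π 1 dx = π, ∫_0^π cos(nx) dx = 0, ∫_0^π sin(nx) dx = (1−(−1)^n)/n.
  u² squared terms: (-3)²·∫1 dx = 9·π = 9*π;  (-1)²·∫sin(4x)² dx = 1·π/2 = π/2;  (-5)²·∫sin(3x)² dx = 25·π/2 = 25*π/2.
  u² cross terms: 2·(-3)·(-1)·∫1·sin(4x) dx = 6·(0) = 0;  2·(-3)·(-5)·∫1·sin(3x) dx = 30·(2/3) = 20;  2·(-1)·(-5)·∫sin(4x)·sin(3x) dx = 10·(0) = 0.
  So ∫_0^π u² dx = 9*π + π/2 + 25*π/2 + 0 + 20 + 0 = 20 + 22*π.
  (u')² squared terms: (-15)²·∫cos(3x)² dx = 225·π/2 = 225*π/2;  (-4)²·∫cos(4x)² dx = 16·π/2 = 8*π.
  (u')² cross terms: 2·(-15)·(-4)·∫cos(3x)·cos(4x) dx = 120·(0) = 0.
  So ∫_0^π (u')² dx = 225*π/2 + 8*π + 0 = 241*π/2.
||u||_{H^1}^2 = (20 + 22*π) + (241*π/2) = 20 + 285*π/2.


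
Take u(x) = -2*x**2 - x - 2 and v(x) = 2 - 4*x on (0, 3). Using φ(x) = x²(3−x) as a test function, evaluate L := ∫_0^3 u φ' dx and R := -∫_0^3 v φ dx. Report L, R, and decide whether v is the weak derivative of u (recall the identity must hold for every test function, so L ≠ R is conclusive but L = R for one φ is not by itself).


LHS = 1107/20, RHS = 351/10. No, v is not the weak derivative of u.

u(x) = -2*x**2 - x - 2, classical derivative u'(x) = -4*x - 1.
φ(x) = x²(3−x), so φ'(x) = 3*x*(2 - x).
Note φ(0) = φ(3) = 0, so the boundary term u·φ vanishes.
LHS = ∫_0^3 u(x) φ'(x) dx = ∫_0^3 (6*x^4 - 9*x^3 - 12*x) dx. Term by term:
  ∫_0^3 6*x^4 dx = 1458/5;  ∫_0^3 -9*x^3 dx = -729/4;  ∫_0^3 -12*x dx = -54.
Sum: 1458/5 − 729/4 − 54 = 1107/20.
So LHS = 1107/20.
∫_0^3 v(x) φ(x) dx = ∫_0^3 (4*x^4 - 14*x^3 + 6*x^2) dx. Term by term:
  ∫_0^3 4*x^4 dx = 972/5;  ∫_0^3 -14*x^3 dx = -567/2;  ∫_0^3 6*x^2 dx = 54.
Sum: 972/5 − 567/2 + 54 = -351/10.
So RHS = -∫_0^3 v(x) φ(x) dx = 351/10.
LHS − RHS = 81/4 ≠ 0, so the identity fails.
(For a valid weak derivative the identity must hold for EVERY test function, in particular this one. The failure shows v is NOT the weak derivative of u.)
Correct weak derivative would be u'(x) = -4*x - 1.


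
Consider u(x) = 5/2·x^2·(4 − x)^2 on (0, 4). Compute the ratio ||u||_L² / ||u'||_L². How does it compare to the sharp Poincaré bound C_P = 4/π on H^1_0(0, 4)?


||u||_L² / ||u'||_L² = 2*sqrt(3)/3 < C_P = 4/π.

u(x) = 5/2·x^2·(4 − x)^2, so u'(x) = 10*x*(x - 4)*(x - 2).
u(x) = 5/2·x^2·(4 − x)^2 vanishes at x = 0 and x = 4, so u ∈ H^1_0(0, 4). Differentiate via the product rule and integrate the resulting polynomials term by term.
  ∫_0^4 u² dx = ∫_0^4 (25*x^8/4 - 100*x^7 + 600*x^6 - 1600*x^5 + 1600*x^4) dx. Term by term:
    ∫_0^4 25*x^8/4 dx = 1638400/9;  ∫_0^4 -100*x^7 dx = -819200;  ∫_0^4 600*x^6 dx = 9830400/7;
    ∫_0^4 -1600*x^5 dx = -3276800/3;  ∫_0^4 1600*x^4 dx = 327680.
  Sum: 1638400/9 − 819200 + 9830400/7 − 3276800/3 + 327680 = 163840/63.
  ∫_0^4 (u')² dx = ∫_0^4 (100*x^6 - 1200*x^5 + 5200*x^4 - 9600*x^3 + 6400*x^2) dx. Term by term:
    ∫_0^4 100*x^6 dx = 1638400/7;  ∫_0^4 -1200*x^5 dx = -819200;  ∫_0^4 5200*x^4 dx = 1064960;
    ∫_0^4 -9600*x^3 dx = -614400;  ∫_0^4 6400*x^2 dx = 409600/3.
  Sum: 1638400/7 − 819200 + 1064960 − 614400 + 409600/3 = 40960/21.
∫_0^4 u² dx = 163840/63, so ||u||_L² = 128*sqrt(70)/21.
∫_0^4 (u')² dx = 40960/21, so ||u'||_L² = 64*sqrt(210)/21.
Ratio ||u||_L² / ||u'||_L² = 2*sqrt(3)/3.
Sharp Poincaré constant on H^1_0(0, 4) is C_P = L/π = 4/π, achieved by sin(π/4·x).
A polynomial bump cannot attain the sharp Poincaré constant (only the first sine eigenfunction does), so the ratio is strictly less than C_P, consistent with ||u||_L² ≤ C_P ||u'||_L².


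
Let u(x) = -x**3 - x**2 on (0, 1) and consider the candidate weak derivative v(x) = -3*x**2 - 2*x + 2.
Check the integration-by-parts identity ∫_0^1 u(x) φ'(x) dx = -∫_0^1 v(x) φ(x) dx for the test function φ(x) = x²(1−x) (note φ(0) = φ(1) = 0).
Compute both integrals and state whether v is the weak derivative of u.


LHS = 1/5, RHS = 1/30. No, v is not the weak derivative of u.

u(x) = -x**3 - x**2, classical derivative u'(x) = -3*x**2 - 2*x.
φ(x) = x²(1−x), so φ'(x) = x*(2 - 3*x).
Note φ(0) = φ(1) = 0, so the boundary term u·φ vanishes.
LHS = ∫_0^1 u(x) φ'(x) dx = ∫_0^1 (3*x^5 + x^4 - 2*x^3) dx. Term by term:
  ∫_0^1 3*x^5 dx = 1/2;  ∫_0^1 x^4 dx = 1/5;  ∫_0^1 -2*x^3 dx = -1/2.
Sum: 1/2 + 1/5 − 1/2 = 1/5.
So LHS = 1/5.
∫_0^1 v(x) φ(x) dx = ∫_0^1 (3*x^5 - x^4 - 4*x^3 + 2*x^2) dx. Term by term:
  ∫_0^1 3*x^5 dx = 1/2;  ∫_0^1 -x^4 dx = -1/5;  ∫_0^1 -4*x^3 dx = -1;
  ∫_0^1 2*x^2 dx = 2/3.
Sum: 1/2 − 1/5 − 1 + 2/3 = -1/30.
So RHS = -∫_0^1 v(x) φ(x) dx = 1/30.
LHS − RHS = 1/6 ≠ 0, so the identity fails.
(For a valid weak derivative the identity must hold for EVERY test function, in particular this one. The failure shows v is NOT the weak derivative of u.)
Correct weak derivative would be u'(x) = -3*x**2 - 2*x.


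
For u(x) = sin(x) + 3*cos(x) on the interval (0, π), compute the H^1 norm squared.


||u||_{H^1(0,π)}^2 = 10*π

u'(x) = -3*sin(x) + cos(x).
Expand u² and (u')² and integrate term by term on (0, π), using: for integers n ≥ 1, ∫_0^π sin²(nx) dx = ∫_0^π cos²(nx) dx = π/2; for n ≠ n', ∫_0^π sin(nx)sin(n'x) dx = ∫_0^π cos(nx)cos(n'x) dx = 0; and by product-to-sum, ∫_0^π sin(nx)cos(n'x) dx = ½∫_0^π [sin((n+n')x) + sin((n−n')x)] dx, which is 0 when n+n' is even and 2n/(n²−n'²) when n+n' is odd (it need not vanish on (0, π)).
  u² squared terms: (3)²·∫cos(x)² dx = 9·π/2 = 9*π/2;  (1)²·∫sin(x)² dx = 1·π/2 = π/2.
  u² cross terms: 2·(3)·(1)·∫cos(x)·sin(x) dx = 6·(0) = 0.
  So ∫_0^π u² dx = 9*π/2 + π/2 + 0 = 5*π.
  (u')² squared terms: (-3)²·∫sin(x)² dx = 9·π/2 = 9*π/2;  (1)²·∫cos(x)² dx = 1·π/2 = π/2.
  (u')² cross terms: 2·(-3)·(1)·∫sin(x)·cos(x) dx = -6·(0) = 0.
  So ∫_0^π (u')² dx = 9*π/2 + π/2 + 0 = 5*π.
||u||_{H^1}^2 = (5*π) + (5*π) = 10*π.


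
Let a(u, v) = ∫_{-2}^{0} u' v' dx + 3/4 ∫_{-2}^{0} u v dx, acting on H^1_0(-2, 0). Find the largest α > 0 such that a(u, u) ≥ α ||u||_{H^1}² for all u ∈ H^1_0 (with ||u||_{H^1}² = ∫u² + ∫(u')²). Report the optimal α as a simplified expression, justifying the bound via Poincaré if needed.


α = (3 + π^2)/(4 + π^2)

Coercivity of a(·,·) on H^1_0(-2, 0) means a(u, u) ≥ α ||u||_{H^1}² for every u ∈ H^1_0.
The interval has length L = 2, and Poincaré/coercivity depend only on L. Here a(u, u) = ∫(u')² + (3/4)·∫u².
Here 0 < c = 3/4 < 1. The condition a(u,u) ≥ α||u||_{H^1}² reads (1−α)∫(u')² ≥ (α−c)∫u². Any admissible α is ≤ 1 (rapidly oscillating u have ∫u²/∫(u')² → 0), and α = 1 would force 0 ≥ (1−c)∫u², impossible since c < 1; so 1−α > 0. By the sharp Poincaré inequality on H^1_0 of an interval of length L, ∫(u')² ≥ (π/L)²∫u² with equality for the first sine mode sin(π(x−x₀)/L) (x₀ the left endpoint), so the inequality holds for all u iff (1−α)(π/L)² ≥ α − c, i.e. α ≤ ((π/L)² + c)/((π/L)² + 1) = (1 + c(L/π)²)/(1 + (L/π)²). With (π/L)² = π^2/4 and c = 3/4, the largest admissible constant is α = ((π/L)² + c)/((π/L)² + 1).
Simplifying, α = (3 + π^2)/(4 + π^2).


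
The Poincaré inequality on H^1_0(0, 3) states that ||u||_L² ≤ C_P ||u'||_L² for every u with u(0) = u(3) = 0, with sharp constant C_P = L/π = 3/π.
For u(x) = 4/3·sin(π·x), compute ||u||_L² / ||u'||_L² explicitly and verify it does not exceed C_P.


||u||_L² / ||u'||_L² = 1/π < C_P = 3/π.

u(x) = 4/3·sin(π·x), so u'(x) = 4*π*cos(π*x)/3.
Writing u(x) = A·sin(kπx/L) with A = 4/3 and k = 3, use ∫_0^L sin²(kπx/L) dx = L/2 and ∫_0^L cos²(kπx/L) dx = L/2.
u² = 16/9·sin²(π·x) and (u')² = 16*π^2/9·cos²(π·x), and each of sin², cos² integrates to L/2 = 3/2 over (0, 3).
∫_0^3 u² dx = 8/3, so ||u||_L² = 2*sqrt(6)/3.
∫_0^3 (u')² dx = 8*π^2/3, so ||u'||_L² = 2*sqrt(6)*π/3.
Ratio ||u||_L² / ||u'||_L² = 1/π.
Sharp Poincaré constant on H^1_0(0, 3) is C_P = L/π = 3/π, achieved by sin(π/3·x).
This is the k = 3 harmonic; the ratio L/(kπ) is strictly less than C_P = L/π, consistent with the sharp inequality ||u||_L² ≤ C_P ||u'||_L².


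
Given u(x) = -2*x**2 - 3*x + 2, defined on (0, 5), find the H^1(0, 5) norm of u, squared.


||u||_{H^1}^2 = 15895/3

The H^1 norm (squared) on an interval (0, L) is
  ||u||_{H^1}^2 = ∫_0^L u(x)^2 dx + ∫_0^L u'(x)^2 dx.
Compute u'(x) = -4*x - 3.
Then u(x)^2 = 4*x**4 + 12*x**3 + x**2 - 12*x + 4 and u'(x)^2 = 16*x**2 + 24*x + 9.
Integrate each monomial from 0 to 5 using ∫_0^5 c·x^n dx = c·5^(n+1)/(n+1):
  ∫_0^5 u(x)^2 dx = ∫_0^5 (4*x^4 + 12*x^3 + x^2 - 12*x + 4) dx. Term by term:
    ∫_0^5 4*x^4 dx = 2500;  ∫_0^5 12*x^3 dx = 1875;  ∫_0^5 x^2 dx = 125/3;
    ∫_0^5 -12*x dx = -150;  ∫_0^5 4 dx = 20.
  Sum: 2500 + 1875 + 125/3 − 150 + 20 = 12860/3.
  ∫_0^5 u'(x)^2 dx = ∫_0^5 (16*x^2 + 24*x + 9) dx. Term by term:
    ∫_0^5 16*x^2 dx = 2000/3;  ∫_0^5 24*x dx = 300;  ∫_0^5 9 dx = 45.
  Sum: 2000/3 + 300 + 45 = 3035/3.
Adding: ||u||_{H^1}^2 = 12860/3 + 3035/3 = 15895/3.


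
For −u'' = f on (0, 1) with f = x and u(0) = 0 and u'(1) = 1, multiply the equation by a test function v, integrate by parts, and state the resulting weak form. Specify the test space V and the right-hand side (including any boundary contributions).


V = {v ∈ H^1(0, 1) : v(0) = 0} (test functions vanish at x = 0 where u is specified); weak form: ∫_0^1 u'v' dx = ∫_0^1 (x) v dx + v(1) for all v ∈ V.

Multiply both sides by a test function v and integrate from 0 to 1:
  ∫_0^1 −u''(x) v(x) dx = ∫_0^1 f(x) v(x) dx.
Integrate the LHS by parts once:
  ∫_0^1 −u'' v dx = −[u'(x) v(x)]_0^1 + ∫_0^1 u'(x) v'(x) dx.
Thus ∫_0^1 u'(x) v'(x) dx = ∫_0^1 f(x) v(x) dx + [u'(x) v(x)]_0^1.
Choose V so that boundary terms are either known or forced to vanish.
Mixed BC: u(0) = 0 (Dirichlet) and u'(1) = 1 (Neumann). Define V = {v ∈ H^1(0, 1) : v(0) = 0}. Then [u' v]_0^1 = u'(1)·v(1) − u'(0)·0 = v(1).
Weak formulation: find u (satisfying any essential BC) such that ∫_0^1 u'(x) v'(x) dx = ∫_0^1 f v dx + v(1) for all v ∈ V (Dirichlet at 0 absorbed into V; Neumann datum at x = 1 contributes the boundary term).
Substituting f(x) = x, the right-hand side is ∫_0^1 (x) v dx + v(1).


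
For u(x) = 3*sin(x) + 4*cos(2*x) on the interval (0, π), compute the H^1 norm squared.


||u||_{H^1(0,π)}^2 = -80 + 49*π

u'(x) = -8*sin(2*x) + 3*cos(x).
Expand u² and (u')² and integrate term by term on (0, π), using: for integers n ≥ 1, ∫_0^π sin²(nx) dx = ∫_0^π cos²(nx) dx = π/2; for n ≠ n', ∫_0^π sin(nx)sin(n'x) dx = ∫_0^π cos(nx)cos(n'x) dx = 0; and by product-to-sum, ∫_0^π sin(nx)cos(n'x) dx = ½∫_0^π [sin((n+n')x) + sin((n−n')x)] dx, which is 0 when n+n' is even and 2n/(n²−n'²) when n+n' is odd (it need not vanish on (0, π)).
  u² squared terms: (3)²·∫sin(x)² dx = 9·π/2 = 9*π/2;  (4)²·∫cos(2x)² dx = 16·π/2 = 8*π.
  u² cross terms: 2·(3)·(4)·∫sin(x)·cos(2x) dx = 24·(-2/3) = -16.
  So ∫_0^π u² dx = 9*π/2 + 8*π − 16 = -16 + 25*π/2.
  (u')² squared terms: (-8)²·∫sin(2x)² dx = 64·π/2 = 32*π;  (3)²·∫cos(x)² dx = 9·π/2 = 9*π/2.
  (u')² cross terms: 2·(-8)·(3)·∫sin(2x)·cos(x) dx = -48·(4/3) = -64.
  So ∫_0^π (u')² dx = 32*π + 9*π/2 − 64 = -64 + 73*π/2.
||u||_{H^1}^2 = (-16 + 25*π/2) + (-64 + 73*π/2) = -80 + 49*π.


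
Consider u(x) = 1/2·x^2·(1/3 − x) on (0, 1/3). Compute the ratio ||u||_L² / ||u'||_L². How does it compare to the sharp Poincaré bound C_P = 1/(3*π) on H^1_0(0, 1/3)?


||u||_L² / ||u'||_L² = sqrt(14)/42 < C_P = 1/(3*π).

u(x) = 1/2·x^2·(1/3 − x), so u'(x) = x*(2 - 9*x)/6.
u(x) = 1/2·x^2·(1/3 − x) vanishes at x = 0 and x = 1/3, so u ∈ H^1_0(0, 1/3). Differentiate via the product rule and integrate the resulting polynomials term by term.
  ∫_0^1/3 u² dx = ∫_0^1/3 (x^6/4 - x^5/6 + x^4/36) dx. Term by term:
    ∫_0^1/3 x^6/4 dx = 1/61236;  ∫_0^1/3 -x^5/6 dx = -1/26244;  ∫_0^1/3 x^4/36 dx = 1/43740.
  Sum: 1/61236 − 1/26244 + 1/43740 = 1/918540.
  ∫_0^1/3 (u')² dx = ∫_0^1/3 (9*x^4/4 - x^3 + x^2/9) dx. Term by term:
    ∫_0^1/3 9*x^4/4 dx = 1/540;  ∫_0^1/3 -x^3 dx = -1/324;  ∫_0^1/3 x^2/9 dx = 1/729.
  Sum: 1/540 − 1/324 + 1/729 = 1/7290.
∫_0^1/3 u² dx = 1/918540, so ||u||_L² = sqrt(35)/5670.
∫_0^1/3 (u')² dx = 1/7290, so ||u'||_L² = sqrt(10)/270.
Ratio ||u||_L² / ||u'||_L² = sqrt(14)/42.
Sharp Poincaré constant on H^1_0(0, 1/3) is C_P = L/π = 1/(3*π), achieved by sin(3*π·x).
A polynomial bump cannot attain the sharp Poincaré constant (only the first sine eigenfunction does), so the ratio is strictly less than C_P, consistent with ||u||_L² ≤ C_P ||u'||_L².


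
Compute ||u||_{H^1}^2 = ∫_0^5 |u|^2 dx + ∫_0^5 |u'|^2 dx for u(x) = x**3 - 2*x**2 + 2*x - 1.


||u||_{H^1}^2 = 307925/42

The H^1 norm (squared) on an interval (0, L) is
  ||u||_{H^1}^2 = ∫_0^L u(x)^2 dx + ∫_0^L u'(x)^2 dx.
Compute u'(x) = 3*x**2 - 4*x + 2.
Then u(x)^2 = x**6 - 4*x**5 + 8*x**4 - 10*x**3 + 8*x**2 - 4*x + 1 and u'(x)^2 = 9*x**4 - 24*x**3 + 28*x**2 - 16*x + 4.
Integrate each monomial from 0 to 5 using ∫_0^5 c·x^n dx = c·5^(n+1)/(n+1):
  ∫_0^5 u(x)^2 dx = ∫_0^5 (x^6 - 4*x^5 + 8*x^4 - 10*x^3 + 8*x^2 - 4*x + 1) dx. Term by term:
    ∫_0^5 x^6 dx = 78125/7;  ∫_0^5 -4*x^5 dx = -31250/3;  ∫_0^5 8*x^4 dx = 5000;
    ∫_0^5 -10*x^3 dx = -3125/2;  ∫_0^5 8*x^2 dx = 1000/3;  ∫_0^5 -4*x dx = -50;
    ∫_0^5 1 dx = 5.
  Sum: 78125/7 − 31250/3 + 5000 − 3125/2 + 1000/3 − 50 + 5 = 187735/42.
  ∫_0^5 u'(x)^2 dx = ∫_0^5 (9*x^4 - 24*x^3 + 28*x^2 - 16*x + 4) dx. Term by term:
    ∫_0^5 9*x^4 dx = 5625;  ∫_0^5 -24*x^3 dx = -3750;  ∫_0^5 28*x^2 dx = 3500/3;
    ∫_0^5 -16*x dx = -200;  ∫_0^5 4 dx = 20.
  Sum: 5625 − 3750 + 3500/3 − 200 + 20 = 8585/3.
Adding: ||u||_{H^1}^2 = 187735/42 + 8585/3 = 307925/42.


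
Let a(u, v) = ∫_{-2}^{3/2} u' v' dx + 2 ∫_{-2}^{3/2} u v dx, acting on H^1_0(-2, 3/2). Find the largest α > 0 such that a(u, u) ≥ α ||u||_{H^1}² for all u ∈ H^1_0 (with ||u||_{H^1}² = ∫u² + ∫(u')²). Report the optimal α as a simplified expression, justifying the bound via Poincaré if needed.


α = 1

Coercivity of a(·,·) on H^1_0(-2, 3/2) means a(u, u) ≥ α ||u||_{H^1}² for every u ∈ H^1_0.
The interval has length L = 7/2, and Poincaré/coercivity depend only on L. Here a(u, u) = ∫(u')² + (2)·∫u².
Here c = 2 ≥ 1, so a(u,u) = ∫(u')² + c∫u² ≥ ∫(u')² + ∫u² = ||u||_{H^1}², i.e. α = 1 works. No larger α is possible: a(u,u) ≥ α||u||_{H^1}² means (1−α)∫(u')² ≥ (α−c)∫u², and for the modes u_n = sin(nπ(x−x₀)/L) (x₀ the left endpoint) one has ∫u_n²/∫(u_n')² = (L/(nπ))² → 0, so a(u_n,u_n)/||u_n||_{H^1}² → 1. Hence the optimal constant is α = 1.
Therefore α = 1.


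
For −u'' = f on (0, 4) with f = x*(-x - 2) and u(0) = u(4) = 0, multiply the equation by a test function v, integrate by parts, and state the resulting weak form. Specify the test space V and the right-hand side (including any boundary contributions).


V = H^1_0(0, 4) (so v(0) = v(4) = 0); weak form: ∫_0^4 u'v' dx = ∫_0^4 (x*(-x - 2)) v dx for all v ∈ V.

Multiply both sides by a test function v and integrate from 0 to 4:
  ∫_0^4 −u''(x) v(x) dx = ∫_0^4 f(x) v(x) dx.
Integrate the LHS by parts once:
  ∫_0^4 −u'' v dx = −[u'(x) v(x)]_0^4 + ∫_0^4 u'(x) v'(x) dx.
Thus ∫_0^4 u'(x) v'(x) dx = ∫_0^4 f(x) v(x) dx + [u'(x) v(x)]_0^4.
Choose V so that boundary terms are either known or forced to vanish.
u is Dirichlet: u(0) = u(4) = 0. Let V = H^1_0(0, 4); then v(0) = v(4) = 0, and [u' v]_0^4 = 0.
Weak formulation: find u (satisfying any essential BC) such that ∫_0^4 u'(x) v'(x) dx = ∫_0^4 f v dx for all v ∈ V.
Substituting f(x) = x*(-x - 2), the right-hand side is ∫_0^4 (x*(-x - 2)) v dx.


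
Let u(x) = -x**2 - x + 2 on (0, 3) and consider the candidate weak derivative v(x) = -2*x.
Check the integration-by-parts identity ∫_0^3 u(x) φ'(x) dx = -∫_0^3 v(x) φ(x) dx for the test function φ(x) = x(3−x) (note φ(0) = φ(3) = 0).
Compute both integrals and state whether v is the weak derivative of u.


LHS = 18, RHS = 27/2. No, v is not the weak derivative of u.

u(x) = -x**2 - x + 2, classical derivative u'(x) = -2*x - 1.
φ(x) = x(3−x), so φ'(x) = 3 - 2*x.
Note φ(0) = φ(3) = 0, so the boundary term u·φ vanishes.
LHS = ∫_0^3 u(x) φ'(x) dx = ∫_0^3 (2*x^3 - x^2 - 7*x + 6) dx. Term by term:
  ∫_0^3 2*x^3 dx = 81/2;  ∫_0^3 -x^2 dx = -9;  ∫_0^3 -7*x dx = -63/2;
  ∫_0^3 6 dx = 18.
Sum: 81/2 − 9 − 63/2 + 18 = 18.
So LHS = 18.
∫_0^3 v(x) φ(x) dx = ∫_0^3 (2*x^3 - 6*x^2) dx. Term by term:
  ∫_0^3 2*x^3 dx = 81/2;  ∫_0^3 -6*x^2 dx = -54.
Sum: 81/2 − 54 = -27/2.
So RHS = -∫_0^3 v(x) φ(x) dx = 27/2.
LHS − RHS = 9/2 ≠ 0, so the identity fails.
(For a valid weak derivative the identity must hold for EVERY test function, in particular this one. The failure shows v is NOT the weak derivative of u.)
Correct weak derivative would be u'(x) = -2*x - 1.


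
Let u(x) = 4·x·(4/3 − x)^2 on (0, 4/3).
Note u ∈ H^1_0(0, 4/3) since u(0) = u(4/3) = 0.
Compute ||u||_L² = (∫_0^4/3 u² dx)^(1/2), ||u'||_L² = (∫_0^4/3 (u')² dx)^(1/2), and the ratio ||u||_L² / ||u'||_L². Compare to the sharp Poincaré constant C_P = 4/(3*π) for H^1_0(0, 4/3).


||u||_L² / ||u'||_L² = 2*sqrt(14)/21 < C_P = 4/(3*π).

u(x) = 4·x·(4/3 − x)^2, so u'(x) = 12*x^2 - 64*x/3 + 64/9.
u(x) = 4·x·(4/3 − x)^2 vanishes at x = 0 and x = 4/3, so u ∈ H^1_0(0, 4/3). Differentiate via the product rule and integrate the resulting polynomials term by term.
  ∫_0^4/3 u² dx = ∫_0^4/3 (16*x^6 - 256*x^5/3 + 512*x^4/3 - 4096*x^3/27 + 4096*x^2/81) dx. Term by term:
    ∫_0^4/3 16*x^6 dx = 262144/15309;  ∫_0^4/3 -256*x^5/3 dx = -524288/6561;  ∫_0^4/3 512*x^4/3 dx = 524288/3645;
    ∫_0^4/3 -4096*x^3/27 dx = -262144/2187;  ∫_0^4/3 4096*x^2/81 dx = 262144/6561.
  Sum: 262144/15309 − 524288/6561 + 524288/3645 − 262144/2187 + 262144/6561 = 262144/229635.
  ∫_0^4/3 (u')² dx = ∫_0^4/3 (144*x^4 - 512*x^3 + 5632*x^2/9 - 8192*x/27 + 4096/81) dx. Term by term:
    ∫_0^4/3 144*x^4 dx = 16384/135;  ∫_0^4/3 -512*x^3 dx = -32768/81;  ∫_0^4/3 5632*x^2/9 dx = 360448/729;
    ∫_0^4/3 -8192*x/27 dx = -65536/243;  ∫_0^4/3 4096/81 dx = 16384/243.
  Sum: 16384/135 − 32768/81 + 360448/729 − 65536/243 + 16384/243 = 32768/3645.
∫_0^4/3 u² dx = 262144/229635, so ||u||_L² = 512*sqrt(35)/2835.
∫_0^4/3 (u')² dx = 32768/3645, so ||u'||_L² = 128*sqrt(10)/135.
Ratio ||u||_L² / ||u'||_L² = 2*sqrt(14)/21.
Sharp Poincaré constant on H^1_0(0, 4/3) is C_P = L/π = 4/(3*π), achieved by sin(3*π/4·x).
A polynomial bump cannot attain the sharp Poincaré constant (only the first sine eigenfunction does), so the ratio is strictly less than C_P, consistent with ||u||_L² ≤ C_P ||u'||_L².


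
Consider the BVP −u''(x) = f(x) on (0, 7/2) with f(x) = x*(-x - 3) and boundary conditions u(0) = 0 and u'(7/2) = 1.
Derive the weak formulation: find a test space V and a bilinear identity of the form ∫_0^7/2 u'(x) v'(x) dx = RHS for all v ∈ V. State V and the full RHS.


V = {v ∈ H^1(0, 7/2) : v(0) = 0} (test functions vanish at x = 0 where u is specified); weak form: ∫_0^7/2 u'v' dx = ∫_0^7/2 (x*(-x - 3)) v dx + v(7/2) for all v ∈ V.

Multiply both sides by a test function v and integrate from 0 to 7/2:
  ∫_0^7/2 −u''(x) v(x) dx = ∫_0^7/2 f(x) v(x) dx.
Integrate the LHS by parts once:
  ∫_0^7/2 −u'' v dx = −[u'(x) v(x)]_0^7/2 + ∫_0^7/2 u'(x) v'(x) dx.
Thus ∫_0^7/2 u'(x) v'(x) dx = ∫_0^7/2 f(x) v(x) dx + [u'(x) v(x)]_0^7/2.
Choose V so that boundary terms are either known or forced to vanish.
Mixed BC: u(0) = 0 (Dirichlet) and u'(7/2) = 1 (Neumann). Define V = {v ∈ H^1(0, 7/2) : v(0) = 0}. Then [u' v]_0^7/2 = u'(7/2)·v(7/2) − u'(0)·0 = v(7/2).
Weak formulation: find u (satisfying any essential BC) such that ∫_0^7/2 u'(x) v'(x) dx = ∫_0^7/2 f v dx + v(7/2) for all v ∈ V (Dirichlet at 0 absorbed into V; Neumann datum at x = 7/2 contributes the boundary term).
Substituting f(x) = x*(-x - 3), the right-hand side is ∫_0^7/2 (x*(-x - 3)) v dx + v(7/2).


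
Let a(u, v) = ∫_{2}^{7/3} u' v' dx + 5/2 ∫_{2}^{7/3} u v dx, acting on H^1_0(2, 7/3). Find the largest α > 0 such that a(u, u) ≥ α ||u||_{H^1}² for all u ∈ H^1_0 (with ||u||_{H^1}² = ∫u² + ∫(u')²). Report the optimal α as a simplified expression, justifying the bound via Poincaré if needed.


α = 1

Coercivity of a(·,·) on H^1_0(2, 7/3) means a(u, u) ≥ α ||u||_{H^1}² for every u ∈ H^1_0.
The interval has length L = 1/3, and Poincaré/coercivity depend only on L. Here a(u, u) = ∫(u')² + (5/2)·∫u².
Here c = 5/2 ≥ 1, so a(u,u) = ∫(u')² + c∫u² ≥ ∫(u')² + ∫u² = ||u||_{H^1}², i.e. α = 1 works. No larger α is possible: a(u,u) ≥ α||u||_{H^1}² means (1−α)∫(u')² ≥ (α−c)∫u², and for the modes u_n = sin(nπ(x−x₀)/L) (x₀ the left endpoint) one has ∫u_n²/∫(u_n')² = (L/(nπ))² → 0, so a(u_n,u_n)/||u_n||_{H^1}² → 1. Hence the optimal constant is α = 1.
Therefore α = 1.


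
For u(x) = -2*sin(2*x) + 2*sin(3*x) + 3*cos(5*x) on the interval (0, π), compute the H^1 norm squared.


||u||_{H^1(0,π)}^2 = 416/7 + 147*π

u'(x) = -15*sin(5*x) - 4*cos(2*x) + 6*cos(3*x).
Expand u² and (u')² and integrate term by term on (0, π), using: for integers n ≥ 1, ∫_0^π sin²(nx) dx = ∫_0^π cos²(nx) dx = π/2; for n ≠ n', ∫_0^π sin(nx)sin(n'x) dx = ∫_0^π cos(nx)cos(n'x) dx = 0; and by product-to-sum, ∫_0^π sin(nx)cos(n'x) dx = ½∫_0^π [sin((n+n')x) + sin((n−n')x)] dx, which is 0 when n+n' is even and 2n/(n²−n'²) when n+n' is odd (it need not vanish on (0, π)).
  u² squared terms: (-2)²·∫sin(2x)² dx = 4·π/2 = 2*π;  (2)²·∫sin(3x)² dx = 4·π/2 = 2*π;  (3)²·∫cos(5x)² dx = 9·π/2 = 9*π/2.
  u² cross terms: 2·(-2)·(2)·∫sin(2x)·sin(3x) dx = -8·(0) = 0;  2·(-2)·(3)·∫sin(2x)·cos(5x) dx = -12·(-4/21) = 16/7;  2·(2)·(3)·∫sin(3x)·cos(5x) dx = 12·(0) = 0.
  So ∫_0^π u² dx = 2*π + 2*π + 9*π/2 + 0 + 16/7 + 0 = 16/7 + 17*π/2.
  (u')² squared terms: (-15)²·∫sin(5x)² dx = 225·π/2 = 225*π/2;  (-4)²·∫cos(2x)² dx = 16·π/2 = 8*π;  (6)²·∫cos(3x)² dx = 36·π/2 = 18*π.
  (u')² cross terms: 2·(-15)·(-4)·∫sin(5x)·cos(2x) dx = 120·(10/21) = 400/7;  2·(-15)·(6)·∫sin(5x)·cos(3x) dx = -180·(0) = 0;  2·(-4)·(6)·∫cos(2x)·cos(3x) dx = -48·(0) = 0.
  So ∫_0^π (u')² dx = 225*π/2 + 8*π + 18*π + 400/7 + 0 + 0 = 400/7 + 277*π/2.
||u||_{H^1}^2 = (16/7 + 17*π/2) + (400/7 + 277*π/2) = 416/7 + 147*π.


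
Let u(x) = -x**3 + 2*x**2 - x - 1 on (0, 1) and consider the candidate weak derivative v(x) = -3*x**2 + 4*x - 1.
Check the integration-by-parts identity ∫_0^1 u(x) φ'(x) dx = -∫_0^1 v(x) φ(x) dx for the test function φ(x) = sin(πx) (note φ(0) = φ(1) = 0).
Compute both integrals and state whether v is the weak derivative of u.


LHS = (-12 + π^2)/π^3, RHS = (-12 + π^2)/π^3. Yes, v = u' weakly.

u(x) = -x**3 + 2*x**2 - x - 1, classical derivative u'(x) = -3*x**2 + 4*x - 1.
φ(x) = sin(πx), so φ'(x) = π*cos(π*x).
Note φ(0) = φ(1) = 0, so the boundary term u·φ vanishes.
LHS = ∫_0^1 u(x) φ'(x) dx = ∫_0^1 (-π*x^3*cos(π*x) + 2*π*x^2*cos(π*x) - π*x*cos(π*x) - π*cos(π*x)) dx. Term by term:
  ∫_0^1 -π*cos(π*x) dx = 0;  ∫_0^1 -π*x*cos(π*x) dx = 2/π;  ∫_0^1 -π*x^3*cos(π*x) dx = -12/π^3 + 3/π;
  ∫_0^1 2*π*x^2*cos(π*x) dx = -4/π.
Sum: 0 + 2/π + -12/π^3 + 3/π − 4/π = (-12 + π^2)/π^3.
So LHS = (-12 + π^2)/π^3.
∫_0^1 v(x) φ(x) dx = ∫_0^1 (-3*x^2*sin(π*x) + 4*x*sin(π*x) - sin(π*x)) dx. Term by term:
  ∫_0^1 -sin(π*x) dx = -2/π;  ∫_0^1 -3*x^2*sin(π*x) dx = -3/π + 12/π^3;  ∫_0^1 4*x*sin(π*x) dx = 4/π.
Sum: -2/π + -3/π + 12/π^3 + 4/π = (12 - π^2)/π^3.
So RHS = -∫_0^1 v(x) φ(x) dx = (-12 + π^2)/π^3.
LHS = RHS, so the identity holds for this test φ.
Moreover u is smooth here and v(x) = u'(x) = -3*x**2 + 4*x - 1 pointwise, so the identity holds for every test function. Hence v is the weak derivative of u.


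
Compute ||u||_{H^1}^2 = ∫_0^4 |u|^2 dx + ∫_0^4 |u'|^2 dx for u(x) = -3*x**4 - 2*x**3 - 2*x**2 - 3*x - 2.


||u||_{H^1}^2 = 18785188/21

The H^1 norm (squared) on an interval (0, L) is
  ||u||_{H^1}^2 = ∫_0^L u(x)^2 dx + ∫_0^L u'(x)^2 dx.
Compute u'(x) = -12*x**3 - 6*x**2 - 4*x - 3.
Then u(x)^2 = 9*x**8 + 12*x**7 + 16*x**6 + 26*x**5 + 28*x**4 + 20*x**3 + 17*x**2 + 12*x + 4 and u'(x)^2 = 144*x**6 + 144*x**5 + 132*x**4 + 120*x**3 + 52*x**2 + 24*x + 9.
Integrate each monomial from 0 to 4 using ∫_0^4 c·x^n dx = c·4^(n+1)/(n+1):
  ∫_0^4 u(x)^2 dx = ∫_0^4 (9*x^8 + 12*x^7 + 16*x^6 + 26*x^5 + 28*x^4 + 20*x^3 + 17*x^2 + 12*x + 4) dx. Term by term:
    ∫_0^4 9*x^8 dx = 262144;  ∫_0^4 12*x^7 dx = 98304;  ∫_0^4 16*x^6 dx = 262144/7;
    ∫_0^4 26*x^5 dx = 53248/3;  ∫_0^4 28*x^4 dx = 28672/5;  ∫_0^4 20*x^3 dx = 1280;
    ∫_0^4 17*x^2 dx = 1088/3;  ∫_0^4 12*x dx = 96;  ∫_0^4 4 dx = 16.
  Sum: 262144 + 98304 + 262144/7 + 53248/3 + 28672/5 + 1280 + 1088/3 + 96 + 16 = 14809744/35.
  ∫_0^4 u'(x)^2 dx = ∫_0^4 (144*x^6 + 144*x^5 + 132*x^4 + 120*x^3 + 52*x^2 + 24*x + 9) dx. Term by term:
    ∫_0^4 144*x^6 dx = 2359296/7;  ∫_0^4 144*x^5 dx = 98304;  ∫_0^4 132*x^4 dx = 135168/5;
    ∫_0^4 120*x^3 dx = 7680;  ∫_0^4 52*x^2 dx = 3328/3;  ∫_0^4 24*x dx = 192;
    ∫_0^4 9 dx = 36.
  Sum: 2359296/7 + 98304 + 135168/5 + 7680 + 3328/3 + 192 + 36 = 49496708/105.
Adding: ||u||_{H^1}^2 = 14809744/35 + 49496708/105 = 18785188/21.


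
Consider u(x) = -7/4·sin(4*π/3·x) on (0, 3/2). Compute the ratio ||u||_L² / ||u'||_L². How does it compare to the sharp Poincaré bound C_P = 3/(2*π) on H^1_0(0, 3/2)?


||u||_L² / ||u'||_L² = 3/(4*π) < C_P = 3/(2*π).

u(x) = -7/4·sin(4*π/3·x), so u'(x) = -7*π*cos(4*π*x/3)/3.
Writing u(x) = A·sin(kπx/L) with A = -7/4 and k = 2, use ∫_0^L sin²(kπx/L) dx = L/2 and ∫_0^L cos²(kπx/L) dx = L/2.
u² = 49/16·sin²(4*π/3·x) and (u')² = 49*π^2/9·cos²(4*π/3·x), and each of sin², cos² integrates to L/2 = 3/4 over (0, 3/2).
∫_0^3/2 u² dx = 147/64, so ||u||_L² = 7*sqrt(3)/8.
∫_0^3/2 (u')² dx = 49*π^2/12, so ||u'||_L² = 7*sqrt(3)*π/6.
Ratio ||u||_L² / ||u'||_L² = 3/(4*π).
Sharp Poincaré constant on H^1_0(0, 3/2) is C_P = L/π = 3/(2*π), achieved by sin(2*π/3·x).
This is the k = 2 harmonic; the ratio L/(kπ) is strictly less than C_P = L/π, consistent with the sharp inequality ||u||_L² ≤ C_P ||u'||_L².


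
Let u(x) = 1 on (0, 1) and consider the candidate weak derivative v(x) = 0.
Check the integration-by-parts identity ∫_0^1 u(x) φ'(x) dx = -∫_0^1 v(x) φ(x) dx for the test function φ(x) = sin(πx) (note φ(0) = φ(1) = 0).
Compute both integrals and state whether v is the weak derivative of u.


LHS = 0, RHS = 0. Yes, v = u' weakly.

u(x) = 1, classical derivative u'(x) = 0.
φ(x) = sin(πx), so φ'(x) = π*cos(π*x).
Note φ(0) = φ(1) = 0, so the boundary term u·φ vanishes.
LHS = ∫_0^1 u(x) φ'(x) dx = ∫_0^1 (π*cos(π*x)) dx. Term by term:
  ∫_0^1 π*cos(π*x) dx = 0.
So LHS = 0.
∫_0^1 v(x) φ(x) dx = ∫_0^1 (0) dx. Term by term:
  ∫_0^1 0 dx = 0.
So RHS = -∫_0^1 v(x) φ(x) dx = 0.
LHS = RHS, so the identity holds for this test φ.
Moreover u is smooth here and v(x) = u'(x) = 0 pointwise, so the identity holds for every test function. Hence v is the weak derivative of u.


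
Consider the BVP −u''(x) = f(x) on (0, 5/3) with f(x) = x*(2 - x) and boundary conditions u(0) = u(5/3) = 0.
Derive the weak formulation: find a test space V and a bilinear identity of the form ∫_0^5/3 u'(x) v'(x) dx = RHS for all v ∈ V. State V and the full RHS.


V = H^1_0(0, 5/3) (so v(0) = v(5/3) = 0); weak form: ∫_0^5/3 u'v' dx = ∫_0^5/3 (x*(2 - x)) v dx for all v ∈ V.

Multiply both sides by a test function v and integrate from 0 to 5/3:
  ∫_0^5/3 −u''(x) v(x) dx = ∫_0^5/3 f(x) v(x) dx.
Integrate the LHS by parts once:
  ∫_0^5/3 −u'' v dx = −[u'(x) v(x)]_0^5/3 + ∫_0^5/3 u'(x) v'(x) dx.
Thus ∫_0^5/3 u'(x) v'(x) dx = ∫_0^5/3 f(x) v(x) dx + [u'(x) v(x)]_0^5/3.
Choose V so that boundary terms are either known or forced to vanish.
u is Dirichlet: u(0) = u(5/3) = 0. Let V = H^1_0(0, 5/3); then v(0) = v(5/3) = 0, and [u' v]_0^5/3 = 0.
Weak formulation: find u (satisfying any essential BC) such that ∫_0^5/3 u'(x) v'(x) dx = ∫_0^5/3 f v dx for all v ∈ V.
Substituting f(x) = x*(2 - x), the right-hand side is ∫_0^5/3 (x*(2 - x)) v dx.


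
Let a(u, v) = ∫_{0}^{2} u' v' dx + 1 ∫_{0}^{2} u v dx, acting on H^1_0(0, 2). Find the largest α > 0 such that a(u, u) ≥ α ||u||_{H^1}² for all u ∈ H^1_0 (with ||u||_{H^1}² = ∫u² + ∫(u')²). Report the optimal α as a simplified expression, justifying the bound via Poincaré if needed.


α = 1

Coercivity of a(·,·) on H^1_0(0, 2) means a(u, u) ≥ α ||u||_{H^1}² for every u ∈ H^1_0.
The interval has length L = 2, and Poincaré/coercivity depend only on L. Here a(u, u) = ∫(u')² + (1)·∫u².
Here c = 1 ≥ 1, so a(u,u) = ∫(u')² + c∫u² ≥ ∫(u')² + ∫u² = ||u||_{H^1}², i.e. α = 1 works. No larger α is possible: a(u,u) ≥ α||u||_{H^1}² means (1−α)∫(u')² ≥ (α−c)∫u², and for the modes u_n = sin(nπ(x−x₀)/L) (x₀ the left endpoint) one has ∫u_n²/∫(u_n')² = (L/(nπ))² → 0, so a(u_n,u_n)/||u_n||_{H^1}² → 1. Hence the optimal constant is α = 1.
Therefore α = 1.


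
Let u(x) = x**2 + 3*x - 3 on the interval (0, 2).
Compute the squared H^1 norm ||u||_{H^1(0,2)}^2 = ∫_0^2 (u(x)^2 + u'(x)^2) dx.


||u||_{H^1}^2 = 1096/15

The H^1 norm (squared) on an interval (0, L) is
  ||u||_{H^1}^2 = ∫_0^L u(x)^2 dx + ∫_0^L u'(x)^2 dx.
Compute u'(x) = 2*x + 3.
Then u(x)^2 = x**4 + 6*x**3 + 3*x**2 - 18*x + 9 and u'(x)^2 = 4*x**2 + 12*x + 9.
Integrate each monomial from 0 to 2 using ∫_0^2 c·x^n dx = c·2^(n+1)/(n+1):
  ∫_0^2 u(x)^2 dx = ∫_0^2 (x^4 + 6*x^3 + 3*x^2 - 18*x + 9) dx. Term by term:
    ∫_0^2 x^4 dx = 32/5;  ∫_0^2 6*x^3 dx = 24;  ∫_0^2 3*x^2 dx = 8;
    ∫_0^2 -18*x dx = -36;  ∫_0^2 9 dx = 18.
  Sum: 32/5 + 24 + 8 − 36 + 18 = 102/5.
  ∫_0^2 u'(x)^2 dx = ∫_0^2 (4*x^2 + 12*x + 9) dx. Term by term:
    ∫_0^2 4*x^2 dx = 32/3;  ∫_0^2 12*x dx = 24;  ∫_0^2 9 dx = 18.
  Sum: 32/3 + 24 + 18 = 158/3.
Adding: ||u||_{H^1}^2 = 102/5 + 158/3 = 1096/15.


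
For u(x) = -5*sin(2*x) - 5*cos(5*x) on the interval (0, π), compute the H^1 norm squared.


||u||_{H^1(0,π)}^2 = -5200/21 + 775*π/2

u'(x) = 25*sin(5*x) - 10*cos(2*x).
Expand u² and (u')² and integrate term by term on (0, π), using: for integers n ≥ 1, ∫_0^π sin²(nx) dx = ∫_0^π cos²(nx) dx = π/2; for n ≠ n', ∫_0^π sin(nx)sin(n'x) dx = ∫_0^π cos(nx)cos(n'x) dx = 0; and by product-to-sum, ∫_0^π sin(nx)cos(n'x) dx = ½∫_0^π [sin((n+n')x) + sin((n−n')x)] dx, which is 0 when n+n' is even and 2n/(n²−n'²) when n+n' is odd (it need not vanish on (0, π)).
  u² squared terms: (-5)²·∫cos(5x)² dx = 25·π/2 = 25*π/2;  (-5)²·∫sin(2x)² dx = 25·π/2 = 25*π/2.
  u² cross terms: 2·(-5)·(-5)·∫cos(5x)·sin(2x) dx = 50·(-4/21) = -200/21.
  So ∫_0^π u² dx = 25*π/2 + 25*π/2 − 200/21 = -200/21 + 25*π.
  (u')² squared terms: (-10)²·∫cos(2x)² dx = 100·π/2 = 50*π;  (25)²·∫sin(5x)² dx = 625·π/2 = 625*π/2.
  (u')² cross terms: 2·(-10)·(25)·∫cos(2x)·sin(5x) dx = -500·(10/21) = -5000/21.
  So ∫_0^π (u')² dx = 50*π + 625*π/2 − 5000/21 = -5000/21 + 725*π/2.
||u||_{H^1}^2 = (-200/21 + 25*π) + (-5000/21 + 725*π/2) = -5200/21 + 775*π/2.
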